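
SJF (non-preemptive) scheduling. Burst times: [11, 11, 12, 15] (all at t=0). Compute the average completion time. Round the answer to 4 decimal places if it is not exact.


SJF order (ascending): [11, 11, 12, 15]
Completion times:
  Job 1: burst=11, C=11
  Job 2: burst=11, C=22
  Job 3: burst=12, C=34
  Job 4: burst=15, C=49
Average completion = 116/4 = 29.0

29.0


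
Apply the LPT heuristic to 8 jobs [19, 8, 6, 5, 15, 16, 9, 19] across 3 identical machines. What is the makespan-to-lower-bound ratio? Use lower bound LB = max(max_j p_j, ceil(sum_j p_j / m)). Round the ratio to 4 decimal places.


LPT order: [19, 19, 16, 15, 9, 8, 6, 5]
Machine loads after assignment: [33, 33, 31]
LPT makespan = 33
Lower bound = max(max_job, ceil(total/3)) = max(19, 33) = 33
Ratio = 33 / 33 = 1.0

1.0


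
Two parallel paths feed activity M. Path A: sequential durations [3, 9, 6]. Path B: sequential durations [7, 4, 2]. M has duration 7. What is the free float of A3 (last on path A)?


ES(A3) = sum of predecessors on chain A = 12
EF(A3) = ES + duration = 12 + 6 = 18
Successor of A3 is M. ES(M) = max(sum(A), sum(B)) = max(18, 13) = 18
Free float = ES(successor) - EF(current) = 18 - 18 = 0

0


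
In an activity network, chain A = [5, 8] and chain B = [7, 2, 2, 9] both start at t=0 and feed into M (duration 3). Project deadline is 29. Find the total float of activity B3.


Forward pass: ES(B3) = sum of predecessors on chain B = 9
EF = ES + duration = 9 + 2 = 11
Backward pass: LF(M) = deadline = 29; LS(M) = 29 - 3 = 26
LF(B3) = LS(M) - sum(successors on chain B) = 26 - 9 = 17
LS = LF - duration = 17 - 2 = 15
Total float = LS - ES = 15 - 9 = 6

6


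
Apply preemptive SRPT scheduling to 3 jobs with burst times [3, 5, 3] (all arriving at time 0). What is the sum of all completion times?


Since all jobs arrive at t=0, SRPT equals SPT ordering.
SPT order: [3, 3, 5]
Completion times:
  Job 1: p=3, C=3
  Job 2: p=3, C=6
  Job 3: p=5, C=11
Total completion time = 3 + 6 + 11 = 20

20


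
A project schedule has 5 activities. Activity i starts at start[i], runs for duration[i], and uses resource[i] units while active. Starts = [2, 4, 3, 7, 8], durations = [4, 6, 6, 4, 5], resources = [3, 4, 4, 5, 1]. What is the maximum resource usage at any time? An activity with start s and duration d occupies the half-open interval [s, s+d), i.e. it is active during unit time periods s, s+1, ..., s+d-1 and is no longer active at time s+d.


Each activity i is active on [start_i, start_i + duration_i).
Compute total resource usage per time slot:
  t=0: active resources = [], total = 0
  t=1: active resources = [], total = 0
  t=2: active resources = [3], total = 3
  t=3: active resources = [3, 4], total = 7
  t=4: active resources = [3, 4, 4], total = 11
  t=5: active resources = [3, 4, 4], total = 11
  t=6: active resources = [4, 4], total = 8
  t=7: active resources = [4, 4, 5], total = 13
  t=8: active resources = [4, 4, 5, 1], total = 14
  t=9: active resources = [4, 5, 1], total = 10
  t=10: active resources = [5, 1], total = 6
  t=11: active resources = [1], total = 1
  t=12: active resources = [1], total = 1
Peak resource demand = 14

14


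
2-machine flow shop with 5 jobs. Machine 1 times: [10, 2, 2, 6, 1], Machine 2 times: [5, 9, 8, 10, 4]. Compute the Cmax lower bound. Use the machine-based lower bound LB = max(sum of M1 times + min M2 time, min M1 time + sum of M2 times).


LB1 = sum(M1 times) + min(M2 times) = 21 + 4 = 25
LB2 = min(M1 times) + sum(M2 times) = 1 + 36 = 37
Lower bound = max(LB1, LB2) = max(25, 37) = 37

37


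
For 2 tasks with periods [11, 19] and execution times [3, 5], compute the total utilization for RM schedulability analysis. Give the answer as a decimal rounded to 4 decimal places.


Compute individual utilizations (exact fractions):
  Task 1: C/T = 3/11 (approx. 0.2727)
  Task 2: C/T = 5/19 (approx. 0.2632)
Total utilization U = 3/11 + 5/19 = 112/209
Rounded to 4 decimal places: U = 0.5359
RM (Liu & Layland) bound for 2 tasks = 0.828427; compare with U = 112/209 (approx. 0.535885)
U <= bound, so schedulable by RM sufficient condition.

0.5359


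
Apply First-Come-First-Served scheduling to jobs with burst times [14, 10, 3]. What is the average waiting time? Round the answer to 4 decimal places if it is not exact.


FCFS order (as given): [14, 10, 3]
Waiting times:
  Job 1: wait = 0
  Job 2: wait = 14
  Job 3: wait = 24
Sum of waiting times = 38
Average waiting time = 38/3 = 12.6667

12.6667


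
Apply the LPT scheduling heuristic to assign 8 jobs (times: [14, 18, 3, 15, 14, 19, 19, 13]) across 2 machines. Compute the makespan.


Sort jobs in decreasing order (LPT): [19, 19, 18, 15, 14, 14, 13, 3]
Assign each job to the least loaded machine:
  Machine 1: jobs [19, 18, 14, 3], load = 54
  Machine 2: jobs [19, 15, 14, 13], load = 61
Makespan = max load = 61

61


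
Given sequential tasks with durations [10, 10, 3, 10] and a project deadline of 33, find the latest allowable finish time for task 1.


LF(activity 1) = deadline - sum of successor durations
Successors: activities 2 through 4 with durations [10, 3, 10]
Sum of successor durations = 23
LF = 33 - 23 = 10

10


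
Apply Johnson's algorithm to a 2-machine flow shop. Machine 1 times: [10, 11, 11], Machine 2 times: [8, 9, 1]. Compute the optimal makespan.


Apply Johnson's rule:
  Group 1 (a <= b): []
  Group 2 (a > b): [(2, 11, 9), (1, 10, 8), (3, 11, 1)]
Optimal job order: [2, 1, 3]
Schedule:
  Job 2: M1 done at 11, M2 done at 20
  Job 1: M1 done at 21, M2 done at 29
  Job 3: M1 done at 32, M2 done at 33
Makespan = 33

33


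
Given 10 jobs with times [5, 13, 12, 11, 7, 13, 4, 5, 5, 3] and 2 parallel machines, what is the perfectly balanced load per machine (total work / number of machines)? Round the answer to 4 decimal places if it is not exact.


Total processing time = 5 + 13 + 12 + 11 + 7 + 13 + 4 + 5 + 5 + 3 = 78
Number of machines = 2
Ideal balanced load = 78 / 2 = 39.0

39.0


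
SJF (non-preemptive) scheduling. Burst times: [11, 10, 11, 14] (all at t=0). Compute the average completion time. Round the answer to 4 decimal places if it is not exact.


SJF order (ascending): [10, 11, 11, 14]
Completion times:
  Job 1: burst=10, C=10
  Job 2: burst=11, C=21
  Job 3: burst=11, C=32
  Job 4: burst=14, C=46
Average completion = 109/4 = 27.25

27.25


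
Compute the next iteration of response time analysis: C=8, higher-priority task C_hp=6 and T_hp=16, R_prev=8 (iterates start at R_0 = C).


R_next = C + ceil(R_prev / T_hp) * C_hp
ceil(8 / 16) = ceil(0.5) = 1
Interference = 1 * 6 = 6
R_next = 8 + 6 = 14

14


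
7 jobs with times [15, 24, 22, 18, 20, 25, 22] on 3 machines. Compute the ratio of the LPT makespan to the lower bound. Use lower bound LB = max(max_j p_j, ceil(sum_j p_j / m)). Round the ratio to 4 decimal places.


LPT order: [25, 24, 22, 22, 20, 18, 15]
Machine loads after assignment: [58, 44, 44]
LPT makespan = 58
Lower bound = max(max_job, ceil(total/3)) = max(25, 49) = 49
Ratio = 58 / 49 = 1.1837

1.1837


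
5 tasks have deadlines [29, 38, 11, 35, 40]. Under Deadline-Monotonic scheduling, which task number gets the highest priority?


Sort tasks by relative deadline (ascending):
  Task 3: deadline = 11
  Task 1: deadline = 29
  Task 4: deadline = 35
  Task 2: deadline = 38
  Task 5: deadline = 40
Priority order (highest first): [3, 1, 4, 2, 5]
Highest priority task = 3

3


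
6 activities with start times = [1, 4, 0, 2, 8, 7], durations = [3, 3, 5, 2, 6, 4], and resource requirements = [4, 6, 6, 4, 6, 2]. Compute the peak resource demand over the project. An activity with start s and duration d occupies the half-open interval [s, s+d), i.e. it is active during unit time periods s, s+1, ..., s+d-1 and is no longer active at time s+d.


Each activity i is active on [start_i, start_i + duration_i).
Compute total resource usage per time slot:
  t=0: active resources = [6], total = 6
  t=1: active resources = [4, 6], total = 10
  t=2: active resources = [4, 6, 4], total = 14
  t=3: active resources = [4, 6, 4], total = 14
  t=4: active resources = [6, 6], total = 12
  t=5: active resources = [6], total = 6
  t=6: active resources = [6], total = 6
  t=7: active resources = [2], total = 2
  t=8: active resources = [6, 2], total = 8
  t=9: active resources = [6, 2], total = 8
  t=10: active resources = [6, 2], total = 8
  t=11: active resources = [6], total = 6
  t=12: active resources = [6], total = 6
  t=13: active resources = [6], total = 6
Peak resource demand = 14

14


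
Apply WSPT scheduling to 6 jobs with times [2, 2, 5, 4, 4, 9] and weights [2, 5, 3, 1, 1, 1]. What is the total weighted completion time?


Compute p/w ratios and sort ascending (WSPT): [(2, 5), (2, 2), (5, 3), (4, 1), (4, 1), (9, 1)]
Compute weighted completion times:
  Job (p=2,w=5): C=2, w*C=5*2=10
  Job (p=2,w=2): C=4, w*C=2*4=8
  Job (p=5,w=3): C=9, w*C=3*9=27
  Job (p=4,w=1): C=13, w*C=1*13=13
  Job (p=4,w=1): C=17, w*C=1*17=17
  Job (p=9,w=1): C=26, w*C=1*26=26
Total weighted completion time = 101

101


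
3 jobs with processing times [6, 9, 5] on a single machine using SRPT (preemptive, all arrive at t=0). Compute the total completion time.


Since all jobs arrive at t=0, SRPT equals SPT ordering.
SPT order: [5, 6, 9]
Completion times:
  Job 1: p=5, C=5
  Job 2: p=6, C=11
  Job 3: p=9, C=20
Total completion time = 5 + 11 + 20 = 36

36


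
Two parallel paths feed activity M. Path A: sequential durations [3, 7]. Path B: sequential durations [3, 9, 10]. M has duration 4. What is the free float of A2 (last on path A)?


ES(A2) = sum of predecessors on chain A = 3
EF(A2) = ES + duration = 3 + 7 = 10
Successor of A2 is M. ES(M) = max(sum(A), sum(B)) = max(10, 22) = 22
Free float = ES(successor) - EF(current) = 22 - 10 = 12

12


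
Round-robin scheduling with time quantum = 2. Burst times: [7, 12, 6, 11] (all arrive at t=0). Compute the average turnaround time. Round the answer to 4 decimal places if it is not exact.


Time quantum = 2
Execution trace:
  J1 runs 2 units, time = 2
  J2 runs 2 units, time = 4
  J3 runs 2 units, time = 6
  J4 runs 2 units, time = 8
  J1 runs 2 units, time = 10
  J2 runs 2 units, time = 12
  J3 runs 2 units, time = 14
  J4 runs 2 units, time = 16
  J1 runs 2 units, time = 18
  J2 runs 2 units, time = 20
  J3 runs 2 units, time = 22
  J4 runs 2 units, time = 24
  J1 runs 1 units, time = 25
  J2 runs 2 units, time = 27
  J4 runs 2 units, time = 29
  J2 runs 2 units, time = 31
  J4 runs 2 units, time = 33
  J2 runs 2 units, time = 35
  J4 runs 1 units, time = 36
Finish times: [25, 35, 22, 36]
Average turnaround = 118/4 = 29.5

29.5


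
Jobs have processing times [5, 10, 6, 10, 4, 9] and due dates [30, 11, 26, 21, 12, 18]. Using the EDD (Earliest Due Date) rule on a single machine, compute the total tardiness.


Sort by due date (EDD order): [(10, 11), (4, 12), (9, 18), (10, 21), (6, 26), (5, 30)]
Compute completion times and tardiness:
  Job 1: p=10, d=11, C=10, tardiness=max(0,10-11)=0
  Job 2: p=4, d=12, C=14, tardiness=max(0,14-12)=2
  Job 3: p=9, d=18, C=23, tardiness=max(0,23-18)=5
  Job 4: p=10, d=21, C=33, tardiness=max(0,33-21)=12
  Job 5: p=6, d=26, C=39, tardiness=max(0,39-26)=13
  Job 6: p=5, d=30, C=44, tardiness=max(0,44-30)=14
Total tardiness = 46

46


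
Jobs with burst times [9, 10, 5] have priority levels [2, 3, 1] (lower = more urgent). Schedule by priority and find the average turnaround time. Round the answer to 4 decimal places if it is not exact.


Sort by priority (ascending = highest first):
Order: [(1, 5), (2, 9), (3, 10)]
Completion times:
  Priority 1, burst=5, C=5
  Priority 2, burst=9, C=14
  Priority 3, burst=10, C=24
Average turnaround = 43/3 = 14.3333

14.3333


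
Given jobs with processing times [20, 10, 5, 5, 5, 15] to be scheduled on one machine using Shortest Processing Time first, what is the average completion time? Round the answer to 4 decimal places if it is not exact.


Sort jobs by processing time (SPT order): [5, 5, 5, 10, 15, 20]
Compute completion times sequentially:
  Job 1: processing = 5, completes at 5
  Job 2: processing = 5, completes at 10
  Job 3: processing = 5, completes at 15
  Job 4: processing = 10, completes at 25
  Job 5: processing = 15, completes at 40
  Job 6: processing = 20, completes at 60
Sum of completion times = 155
Average completion time = 155/6 = 25.8333

25.8333


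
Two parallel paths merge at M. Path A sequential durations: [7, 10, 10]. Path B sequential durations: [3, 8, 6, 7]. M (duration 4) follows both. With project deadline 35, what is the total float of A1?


Forward pass: ES(A1) = sum of predecessors on chain A = 0
EF = ES + duration = 0 + 7 = 7
Backward pass: LF(M) = deadline = 35; LS(M) = 35 - 4 = 31
LF(A1) = LS(M) - sum(successors on chain A) = 31 - 20 = 11
LS = LF - duration = 11 - 7 = 4
Total float = LS - ES = 4 - 0 = 4

4


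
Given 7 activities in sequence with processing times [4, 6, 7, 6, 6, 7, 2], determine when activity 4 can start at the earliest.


Activity 4 starts after activities 1 through 3 complete.
Predecessor durations: [4, 6, 7]
ES = 4 + 6 + 7 = 17

17


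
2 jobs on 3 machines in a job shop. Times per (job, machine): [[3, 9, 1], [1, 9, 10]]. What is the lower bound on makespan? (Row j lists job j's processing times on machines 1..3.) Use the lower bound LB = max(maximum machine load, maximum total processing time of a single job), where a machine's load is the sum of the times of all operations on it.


Machine loads:
  Machine 1: 3 + 1 = 4
  Machine 2: 9 + 9 = 18
  Machine 3: 1 + 10 = 11
Max machine load = 18
Job totals:
  Job 1: 13
  Job 2: 20
Max job total = 20
Lower bound = max(18, 20) = 20

20


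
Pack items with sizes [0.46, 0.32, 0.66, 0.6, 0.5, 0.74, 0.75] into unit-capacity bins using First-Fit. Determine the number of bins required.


Place items sequentially using First-Fit:
  Item 0.46 -> new Bin 1
  Item 0.32 -> Bin 1 (now 0.78)
  Item 0.66 -> new Bin 2
  Item 0.6 -> new Bin 3
  Item 0.5 -> new Bin 4
  Item 0.74 -> new Bin 5
  Item 0.75 -> new Bin 6
Total bins used = 6

6


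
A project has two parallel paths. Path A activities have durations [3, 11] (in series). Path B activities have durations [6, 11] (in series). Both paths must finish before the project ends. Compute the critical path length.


Path A total = 3 + 11 = 14
Path B total = 6 + 11 = 17
Critical path = longest path = max(14, 17) = 17

17


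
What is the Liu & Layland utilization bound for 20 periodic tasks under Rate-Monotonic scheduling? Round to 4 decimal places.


Compute 2^(1/20) = 1.0352649238
Subtract 1: 1.0352649238 - 1 = 0.0352649238
Multiply by n: 20 * 0.0352649238 = 0.7052984760
Round to 4 dp: 0.7053

0.7053


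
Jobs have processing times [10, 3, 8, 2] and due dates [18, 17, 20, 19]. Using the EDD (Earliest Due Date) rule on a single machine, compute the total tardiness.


Sort by due date (EDD order): [(3, 17), (10, 18), (2, 19), (8, 20)]
Compute completion times and tardiness:
  Job 1: p=3, d=17, C=3, tardiness=max(0,3-17)=0
  Job 2: p=10, d=18, C=13, tardiness=max(0,13-18)=0
  Job 3: p=2, d=19, C=15, tardiness=max(0,15-19)=0
  Job 4: p=8, d=20, C=23, tardiness=max(0,23-20)=3
Total tardiness = 3

3


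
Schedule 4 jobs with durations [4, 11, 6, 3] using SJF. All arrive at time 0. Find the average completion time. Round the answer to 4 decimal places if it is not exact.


SJF order (ascending): [3, 4, 6, 11]
Completion times:
  Job 1: burst=3, C=3
  Job 2: burst=4, C=7
  Job 3: burst=6, C=13
  Job 4: burst=11, C=24
Average completion = 47/4 = 11.75

11.75


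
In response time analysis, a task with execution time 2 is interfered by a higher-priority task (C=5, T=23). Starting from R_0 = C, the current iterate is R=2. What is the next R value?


R_next = C + ceil(R_prev / T_hp) * C_hp
ceil(2 / 23) = ceil(0.087) = 1
Interference = 1 * 5 = 5
R_next = 2 + 5 = 7

7


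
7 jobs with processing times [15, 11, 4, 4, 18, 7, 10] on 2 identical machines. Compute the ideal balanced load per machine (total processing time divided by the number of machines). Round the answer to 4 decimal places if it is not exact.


Total processing time = 15 + 11 + 4 + 4 + 18 + 7 + 10 = 69
Number of machines = 2
Ideal balanced load = 69 / 2 = 34.5

34.5


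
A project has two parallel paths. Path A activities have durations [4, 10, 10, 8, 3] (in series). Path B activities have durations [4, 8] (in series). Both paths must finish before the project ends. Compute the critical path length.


Path A total = 4 + 10 + 10 + 8 + 3 = 35
Path B total = 4 + 8 = 12
Critical path = longest path = max(35, 12) = 35

35


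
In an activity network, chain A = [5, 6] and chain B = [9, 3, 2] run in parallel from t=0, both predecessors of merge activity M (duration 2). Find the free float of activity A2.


ES(A2) = sum of predecessors on chain A = 5
EF(A2) = ES + duration = 5 + 6 = 11
Successor of A2 is M. ES(M) = max(sum(A), sum(B)) = max(11, 14) = 14
Free float = ES(successor) - EF(current) = 14 - 11 = 3

3


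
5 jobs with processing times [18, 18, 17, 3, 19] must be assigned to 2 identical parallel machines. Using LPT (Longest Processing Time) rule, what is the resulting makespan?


Sort jobs in decreasing order (LPT): [19, 18, 18, 17, 3]
Assign each job to the least loaded machine:
  Machine 1: jobs [19, 17, 3], load = 39
  Machine 2: jobs [18, 18], load = 36
Makespan = max load = 39

39


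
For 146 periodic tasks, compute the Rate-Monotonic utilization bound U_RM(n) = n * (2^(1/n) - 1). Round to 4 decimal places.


Compute 2^(1/146) = 1.0047588711
Subtract 1: 1.0047588711 - 1 = 0.0047588711
Multiply by n: 146 * 0.0047588711 = 0.6947951806
Round to 4 dp: 0.6948

0.6948


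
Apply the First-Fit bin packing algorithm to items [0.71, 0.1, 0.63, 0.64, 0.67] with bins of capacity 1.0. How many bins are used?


Place items sequentially using First-Fit:
  Item 0.71 -> new Bin 1
  Item 0.1 -> Bin 1 (now 0.81)
  Item 0.63 -> new Bin 2
  Item 0.64 -> new Bin 3
  Item 0.67 -> new Bin 4
Total bins used = 4

4


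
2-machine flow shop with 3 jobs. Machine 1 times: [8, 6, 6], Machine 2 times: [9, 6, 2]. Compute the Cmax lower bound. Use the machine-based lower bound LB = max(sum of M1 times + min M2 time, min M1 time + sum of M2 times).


LB1 = sum(M1 times) + min(M2 times) = 20 + 2 = 22
LB2 = min(M1 times) + sum(M2 times) = 6 + 17 = 23
Lower bound = max(LB1, LB2) = max(22, 23) = 23

23


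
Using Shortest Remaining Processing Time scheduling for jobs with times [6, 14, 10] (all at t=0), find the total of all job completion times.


Since all jobs arrive at t=0, SRPT equals SPT ordering.
SPT order: [6, 10, 14]
Completion times:
  Job 1: p=6, C=6
  Job 2: p=10, C=16
  Job 3: p=14, C=30
Total completion time = 6 + 16 + 30 = 52

52


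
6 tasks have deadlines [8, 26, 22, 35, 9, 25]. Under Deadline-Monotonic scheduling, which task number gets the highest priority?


Sort tasks by relative deadline (ascending):
  Task 1: deadline = 8
  Task 5: deadline = 9
  Task 3: deadline = 22
  Task 6: deadline = 25
  Task 2: deadline = 26
  Task 4: deadline = 35
Priority order (highest first): [1, 5, 3, 6, 2, 4]
Highest priority task = 1

1


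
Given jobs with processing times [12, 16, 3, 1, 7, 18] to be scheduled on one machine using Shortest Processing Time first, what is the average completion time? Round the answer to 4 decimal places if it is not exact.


Sort jobs by processing time (SPT order): [1, 3, 7, 12, 16, 18]
Compute completion times sequentially:
  Job 1: processing = 1, completes at 1
  Job 2: processing = 3, completes at 4
  Job 3: processing = 7, completes at 11
  Job 4: processing = 12, completes at 23
  Job 5: processing = 16, completes at 39
  Job 6: processing = 18, completes at 57
Sum of completion times = 135
Average completion time = 135/6 = 22.5

22.5


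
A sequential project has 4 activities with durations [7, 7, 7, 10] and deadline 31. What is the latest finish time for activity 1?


LF(activity 1) = deadline - sum of successor durations
Successors: activities 2 through 4 with durations [7, 7, 10]
Sum of successor durations = 24
LF = 31 - 24 = 7

7


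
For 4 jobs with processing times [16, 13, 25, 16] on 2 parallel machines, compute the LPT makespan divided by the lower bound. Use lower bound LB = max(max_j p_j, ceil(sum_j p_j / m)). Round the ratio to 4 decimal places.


LPT order: [25, 16, 16, 13]
Machine loads after assignment: [38, 32]
LPT makespan = 38
Lower bound = max(max_job, ceil(total/2)) = max(25, 35) = 35
Ratio = 38 / 35 = 1.0857

1.0857


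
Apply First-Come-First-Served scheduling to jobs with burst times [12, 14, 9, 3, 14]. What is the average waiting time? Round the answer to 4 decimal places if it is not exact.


FCFS order (as given): [12, 14, 9, 3, 14]
Waiting times:
  Job 1: wait = 0
  Job 2: wait = 12
  Job 3: wait = 26
  Job 4: wait = 35
  Job 5: wait = 38
Sum of waiting times = 111
Average waiting time = 111/5 = 22.2

22.2


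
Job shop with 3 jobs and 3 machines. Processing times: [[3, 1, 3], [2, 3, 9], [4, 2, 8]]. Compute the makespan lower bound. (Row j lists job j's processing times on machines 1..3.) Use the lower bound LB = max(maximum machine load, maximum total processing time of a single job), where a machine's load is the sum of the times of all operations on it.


Machine loads:
  Machine 1: 3 + 2 + 4 = 9
  Machine 2: 1 + 3 + 2 = 6
  Machine 3: 3 + 9 + 8 = 20
Max machine load = 20
Job totals:
  Job 1: 7
  Job 2: 14
  Job 3: 14
Max job total = 14
Lower bound = max(20, 14) = 20

20


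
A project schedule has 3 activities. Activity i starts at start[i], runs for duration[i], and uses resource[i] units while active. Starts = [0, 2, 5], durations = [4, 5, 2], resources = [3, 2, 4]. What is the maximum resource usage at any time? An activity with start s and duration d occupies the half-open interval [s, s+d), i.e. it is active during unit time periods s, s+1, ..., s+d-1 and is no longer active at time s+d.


Each activity i is active on [start_i, start_i + duration_i).
Compute total resource usage per time slot:
  t=0: active resources = [3], total = 3
  t=1: active resources = [3], total = 3
  t=2: active resources = [3, 2], total = 5
  t=3: active resources = [3, 2], total = 5
  t=4: active resources = [2], total = 2
  t=5: active resources = [2, 4], total = 6
  t=6: active resources = [2, 4], total = 6
Peak resource demand = 6

6


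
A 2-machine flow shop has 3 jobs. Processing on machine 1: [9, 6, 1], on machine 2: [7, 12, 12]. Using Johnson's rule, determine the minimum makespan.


Apply Johnson's rule:
  Group 1 (a <= b): [(3, 1, 12), (2, 6, 12)]
  Group 2 (a > b): [(1, 9, 7)]
Optimal job order: [3, 2, 1]
Schedule:
  Job 3: M1 done at 1, M2 done at 13
  Job 2: M1 done at 7, M2 done at 25
  Job 1: M1 done at 16, M2 done at 32
Makespan = 32

32


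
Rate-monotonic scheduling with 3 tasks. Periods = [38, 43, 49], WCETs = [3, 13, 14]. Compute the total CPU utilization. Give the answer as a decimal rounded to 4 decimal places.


Compute individual utilizations (exact fractions):
  Task 1: C/T = 3/38 (approx. 0.0789)
  Task 2: C/T = 13/43 (approx. 0.3023)
  Task 3: C/T = 14/49 = 2/7 (approx. 0.2857)
Total utilization U = 3/38 + 13/43 + 2/7 = 7629/11438
Rounded to 4 decimal places: U = 0.6670
RM (Liu & Layland) bound for 3 tasks = 0.779763; compare with U = 7629/11438 (approx. 0.666987)
U <= bound, so schedulable by RM sufficient condition.

0.6670


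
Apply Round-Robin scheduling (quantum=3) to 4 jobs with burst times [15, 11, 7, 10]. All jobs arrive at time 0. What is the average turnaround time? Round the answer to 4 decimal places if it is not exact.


Time quantum = 3
Execution trace:
  J1 runs 3 units, time = 3
  J2 runs 3 units, time = 6
  J3 runs 3 units, time = 9
  J4 runs 3 units, time = 12
  J1 runs 3 units, time = 15
  J2 runs 3 units, time = 18
  J3 runs 3 units, time = 21
  J4 runs 3 units, time = 24
  J1 runs 3 units, time = 27
  J2 runs 3 units, time = 30
  J3 runs 1 units, time = 31
  J4 runs 3 units, time = 34
  J1 runs 3 units, time = 37
  J2 runs 2 units, time = 39
  J4 runs 1 units, time = 40
  J1 runs 3 units, time = 43
Finish times: [43, 39, 31, 40]
Average turnaround = 153/4 = 38.25

38.25


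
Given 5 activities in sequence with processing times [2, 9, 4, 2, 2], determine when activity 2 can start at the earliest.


Activity 2 starts after activities 1 through 1 complete.
Predecessor durations: [2]
ES = 2 = 2

2


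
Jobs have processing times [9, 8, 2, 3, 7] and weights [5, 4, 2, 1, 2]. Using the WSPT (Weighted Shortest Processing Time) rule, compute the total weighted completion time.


Compute p/w ratios and sort ascending (WSPT): [(2, 2), (9, 5), (8, 4), (3, 1), (7, 2)]
Compute weighted completion times:
  Job (p=2,w=2): C=2, w*C=2*2=4
  Job (p=9,w=5): C=11, w*C=5*11=55
  Job (p=8,w=4): C=19, w*C=4*19=76
  Job (p=3,w=1): C=22, w*C=1*22=22
  Job (p=7,w=2): C=29, w*C=2*29=58
Total weighted completion time = 215

215


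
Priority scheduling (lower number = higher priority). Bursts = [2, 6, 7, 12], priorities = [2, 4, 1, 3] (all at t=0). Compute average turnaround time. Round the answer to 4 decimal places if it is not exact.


Sort by priority (ascending = highest first):
Order: [(1, 7), (2, 2), (3, 12), (4, 6)]
Completion times:
  Priority 1, burst=7, C=7
  Priority 2, burst=2, C=9
  Priority 3, burst=12, C=21
  Priority 4, burst=6, C=27
Average turnaround = 64/4 = 16.0

16.0


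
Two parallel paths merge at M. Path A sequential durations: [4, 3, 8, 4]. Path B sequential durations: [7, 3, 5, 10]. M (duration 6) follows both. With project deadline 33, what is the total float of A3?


Forward pass: ES(A3) = sum of predecessors on chain A = 7
EF = ES + duration = 7 + 8 = 15
Backward pass: LF(M) = deadline = 33; LS(M) = 33 - 6 = 27
LF(A3) = LS(M) - sum(successors on chain A) = 27 - 4 = 23
LS = LF - duration = 23 - 8 = 15
Total float = LS - ES = 15 - 7 = 8

8


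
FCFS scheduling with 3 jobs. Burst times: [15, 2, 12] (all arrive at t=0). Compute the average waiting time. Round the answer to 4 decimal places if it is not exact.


FCFS order (as given): [15, 2, 12]
Waiting times:
  Job 1: wait = 0
  Job 2: wait = 15
  Job 3: wait = 17
Sum of waiting times = 32
Average waiting time = 32/3 = 10.6667

10.6667


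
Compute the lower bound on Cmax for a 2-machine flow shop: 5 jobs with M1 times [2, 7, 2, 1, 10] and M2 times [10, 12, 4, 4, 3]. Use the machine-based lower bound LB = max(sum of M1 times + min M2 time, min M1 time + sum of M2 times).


LB1 = sum(M1 times) + min(M2 times) = 22 + 3 = 25
LB2 = min(M1 times) + sum(M2 times) = 1 + 33 = 34
Lower bound = max(LB1, LB2) = max(25, 34) = 34

34


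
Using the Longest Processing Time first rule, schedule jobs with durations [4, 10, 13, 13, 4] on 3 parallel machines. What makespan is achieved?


Sort jobs in decreasing order (LPT): [13, 13, 10, 4, 4]
Assign each job to the least loaded machine:
  Machine 1: jobs [13, 4], load = 17
  Machine 2: jobs [13], load = 13
  Machine 3: jobs [10, 4], load = 14
Makespan = max load = 17

17


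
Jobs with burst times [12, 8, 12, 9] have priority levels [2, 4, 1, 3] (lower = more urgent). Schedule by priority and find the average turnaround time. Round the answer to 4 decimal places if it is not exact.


Sort by priority (ascending = highest first):
Order: [(1, 12), (2, 12), (3, 9), (4, 8)]
Completion times:
  Priority 1, burst=12, C=12
  Priority 2, burst=12, C=24
  Priority 3, burst=9, C=33
  Priority 4, burst=8, C=41
Average turnaround = 110/4 = 27.5

27.5


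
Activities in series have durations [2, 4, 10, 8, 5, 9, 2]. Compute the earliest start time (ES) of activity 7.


Activity 7 starts after activities 1 through 6 complete.
Predecessor durations: [2, 4, 10, 8, 5, 9]
ES = 2 + 4 + 10 + 8 + 5 + 9 = 38

38


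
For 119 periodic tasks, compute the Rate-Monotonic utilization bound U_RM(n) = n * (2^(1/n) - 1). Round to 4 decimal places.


Compute 2^(1/119) = 1.0058417632
Subtract 1: 1.0058417632 - 1 = 0.0058417632
Multiply by n: 119 * 0.0058417632 = 0.6951698208
Round to 4 dp: 0.6952

0.6952


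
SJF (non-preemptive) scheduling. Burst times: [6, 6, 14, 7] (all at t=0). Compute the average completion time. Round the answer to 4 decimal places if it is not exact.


SJF order (ascending): [6, 6, 7, 14]
Completion times:
  Job 1: burst=6, C=6
  Job 2: burst=6, C=12
  Job 3: burst=7, C=19
  Job 4: burst=14, C=33
Average completion = 70/4 = 17.5

17.5


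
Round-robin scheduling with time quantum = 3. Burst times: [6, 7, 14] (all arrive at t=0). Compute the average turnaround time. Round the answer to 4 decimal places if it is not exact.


Time quantum = 3
Execution trace:
  J1 runs 3 units, time = 3
  J2 runs 3 units, time = 6
  J3 runs 3 units, time = 9
  J1 runs 3 units, time = 12
  J2 runs 3 units, time = 15
  J3 runs 3 units, time = 18
  J2 runs 1 units, time = 19
  J3 runs 3 units, time = 22
  J3 runs 3 units, time = 25
  J3 runs 2 units, time = 27
Finish times: [12, 19, 27]
Average turnaround = 58/3 = 19.3333

19.3333


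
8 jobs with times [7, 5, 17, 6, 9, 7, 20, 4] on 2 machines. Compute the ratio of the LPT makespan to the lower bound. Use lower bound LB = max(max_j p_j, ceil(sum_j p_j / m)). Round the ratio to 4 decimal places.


LPT order: [20, 17, 9, 7, 7, 6, 5, 4]
Machine loads after assignment: [38, 37]
LPT makespan = 38
Lower bound = max(max_job, ceil(total/2)) = max(20, 38) = 38
Ratio = 38 / 38 = 1.0

1.0


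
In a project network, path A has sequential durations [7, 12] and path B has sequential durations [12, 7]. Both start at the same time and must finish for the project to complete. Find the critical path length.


Path A total = 7 + 12 = 19
Path B total = 12 + 7 = 19
Critical path = longest path = max(19, 19) = 19

19


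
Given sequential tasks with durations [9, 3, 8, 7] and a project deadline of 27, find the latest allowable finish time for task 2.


LF(activity 2) = deadline - sum of successor durations
Successors: activities 3 through 4 with durations [8, 7]
Sum of successor durations = 15
LF = 27 - 15 = 12

12


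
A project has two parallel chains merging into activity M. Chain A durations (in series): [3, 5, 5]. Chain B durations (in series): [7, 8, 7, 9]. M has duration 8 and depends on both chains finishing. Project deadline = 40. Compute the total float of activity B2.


Forward pass: ES(B2) = sum of predecessors on chain B = 7
EF = ES + duration = 7 + 8 = 15
Backward pass: LF(M) = deadline = 40; LS(M) = 40 - 8 = 32
LF(B2) = LS(M) - sum(successors on chain B) = 32 - 16 = 16
LS = LF - duration = 16 - 8 = 8
Total float = LS - ES = 8 - 7 = 1

1


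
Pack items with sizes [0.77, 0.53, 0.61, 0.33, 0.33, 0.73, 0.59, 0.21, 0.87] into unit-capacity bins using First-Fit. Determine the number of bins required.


Place items sequentially using First-Fit:
  Item 0.77 -> new Bin 1
  Item 0.53 -> new Bin 2
  Item 0.61 -> new Bin 3
  Item 0.33 -> Bin 2 (now 0.86)
  Item 0.33 -> Bin 3 (now 0.94)
  Item 0.73 -> new Bin 4
  Item 0.59 -> new Bin 5
  Item 0.21 -> Bin 1 (now 0.98)
  Item 0.87 -> new Bin 6
Total bins used = 6

6


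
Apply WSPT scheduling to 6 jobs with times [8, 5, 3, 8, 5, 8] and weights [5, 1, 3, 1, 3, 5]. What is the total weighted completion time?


Compute p/w ratios and sort ascending (WSPT): [(3, 3), (8, 5), (8, 5), (5, 3), (5, 1), (8, 1)]
Compute weighted completion times:
  Job (p=3,w=3): C=3, w*C=3*3=9
  Job (p=8,w=5): C=11, w*C=5*11=55
  Job (p=8,w=5): C=19, w*C=5*19=95
  Job (p=5,w=3): C=24, w*C=3*24=72
  Job (p=5,w=1): C=29, w*C=1*29=29
  Job (p=8,w=1): C=37, w*C=1*37=37
Total weighted completion time = 297

297


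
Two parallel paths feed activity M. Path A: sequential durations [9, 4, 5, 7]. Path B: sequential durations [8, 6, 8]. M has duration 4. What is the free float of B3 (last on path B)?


ES(B3) = sum of predecessors on chain B = 14
EF(B3) = ES + duration = 14 + 8 = 22
Successor of B3 is M. ES(M) = max(sum(A), sum(B)) = max(25, 22) = 25
Free float = ES(successor) - EF(current) = 25 - 22 = 3

3


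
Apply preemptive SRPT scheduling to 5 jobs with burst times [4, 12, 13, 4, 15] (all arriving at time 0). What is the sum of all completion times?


Since all jobs arrive at t=0, SRPT equals SPT ordering.
SPT order: [4, 4, 12, 13, 15]
Completion times:
  Job 1: p=4, C=4
  Job 2: p=4, C=8
  Job 3: p=12, C=20
  Job 4: p=13, C=33
  Job 5: p=15, C=48
Total completion time = 4 + 8 + 20 + 33 + 48 = 113

113


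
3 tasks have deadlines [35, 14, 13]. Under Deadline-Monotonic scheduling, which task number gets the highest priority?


Sort tasks by relative deadline (ascending):
  Task 3: deadline = 13
  Task 2: deadline = 14
  Task 1: deadline = 35
Priority order (highest first): [3, 2, 1]
Highest priority task = 3

3


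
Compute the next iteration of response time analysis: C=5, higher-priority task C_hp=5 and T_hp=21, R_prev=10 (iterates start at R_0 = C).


R_next = C + ceil(R_prev / T_hp) * C_hp
ceil(10 / 21) = ceil(0.4762) = 1
Interference = 1 * 5 = 5
R_next = 5 + 5 = 10
R_next = R_prev, so the iteration has converged (response time = 10).

10


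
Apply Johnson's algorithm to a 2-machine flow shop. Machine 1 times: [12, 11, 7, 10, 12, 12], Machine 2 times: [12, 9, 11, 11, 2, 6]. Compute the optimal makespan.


Apply Johnson's rule:
  Group 1 (a <= b): [(3, 7, 11), (4, 10, 11), (1, 12, 12)]
  Group 2 (a > b): [(2, 11, 9), (6, 12, 6), (5, 12, 2)]
Optimal job order: [3, 4, 1, 2, 6, 5]
Schedule:
  Job 3: M1 done at 7, M2 done at 18
  Job 4: M1 done at 17, M2 done at 29
  Job 1: M1 done at 29, M2 done at 41
  Job 2: M1 done at 40, M2 done at 50
  Job 6: M1 done at 52, M2 done at 58
  Job 5: M1 done at 64, M2 done at 66
Makespan = 66

66


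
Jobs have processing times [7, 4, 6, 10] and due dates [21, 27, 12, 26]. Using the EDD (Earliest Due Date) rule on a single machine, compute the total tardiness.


Sort by due date (EDD order): [(6, 12), (7, 21), (10, 26), (4, 27)]
Compute completion times and tardiness:
  Job 1: p=6, d=12, C=6, tardiness=max(0,6-12)=0
  Job 2: p=7, d=21, C=13, tardiness=max(0,13-21)=0
  Job 3: p=10, d=26, C=23, tardiness=max(0,23-26)=0
  Job 4: p=4, d=27, C=27, tardiness=max(0,27-27)=0
Total tardiness = 0

0


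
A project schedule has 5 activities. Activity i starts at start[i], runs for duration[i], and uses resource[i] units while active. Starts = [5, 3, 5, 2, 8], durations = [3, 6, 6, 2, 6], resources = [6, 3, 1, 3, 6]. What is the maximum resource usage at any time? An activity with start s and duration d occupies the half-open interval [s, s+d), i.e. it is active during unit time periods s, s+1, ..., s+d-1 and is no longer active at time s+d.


Each activity i is active on [start_i, start_i + duration_i).
Compute total resource usage per time slot:
  t=0: active resources = [], total = 0
  t=1: active resources = [], total = 0
  t=2: active resources = [3], total = 3
  t=3: active resources = [3, 3], total = 6
  t=4: active resources = [3], total = 3
  t=5: active resources = [6, 3, 1], total = 10
  t=6: active resources = [6, 3, 1], total = 10
  t=7: active resources = [6, 3, 1], total = 10
  t=8: active resources = [3, 1, 6], total = 10
  t=9: active resources = [1, 6], total = 7
  t=10: active resources = [1, 6], total = 7
  t=11: active resources = [6], total = 6
  t=12: active resources = [6], total = 6
  t=13: active resources = [6], total = 6
Peak resource demand = 10

10


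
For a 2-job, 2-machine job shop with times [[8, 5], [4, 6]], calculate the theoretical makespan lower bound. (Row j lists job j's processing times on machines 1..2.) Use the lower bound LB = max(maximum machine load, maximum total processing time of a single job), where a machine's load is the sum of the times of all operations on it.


Machine loads:
  Machine 1: 8 + 4 = 12
  Machine 2: 5 + 6 = 11
Max machine load = 12
Job totals:
  Job 1: 13
  Job 2: 10
Max job total = 13
Lower bound = max(12, 13) = 13

13


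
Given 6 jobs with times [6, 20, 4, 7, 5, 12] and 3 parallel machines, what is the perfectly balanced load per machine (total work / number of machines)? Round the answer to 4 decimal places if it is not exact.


Total processing time = 6 + 20 + 4 + 7 + 5 + 12 = 54
Number of machines = 3
Ideal balanced load = 54 / 3 = 18.0

18.0


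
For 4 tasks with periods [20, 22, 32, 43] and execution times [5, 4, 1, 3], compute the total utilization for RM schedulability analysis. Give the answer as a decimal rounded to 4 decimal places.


Compute individual utilizations (exact fractions):
  Task 1: C/T = 5/20 = 1/4 (approx. 0.25)
  Task 2: C/T = 4/22 = 2/11 (approx. 0.1818)
  Task 3: C/T = 1/32 (approx. 0.0313)
  Task 4: C/T = 3/43 (approx. 0.0698)
Total utilization U = 1/4 + 2/11 + 1/32 + 3/43 = 8065/15136
Rounded to 4 decimal places: U = 0.5328
RM (Liu & Layland) bound for 4 tasks = 0.756828; compare with U = 8065/15136 (approx. 0.532836)
U <= bound, so schedulable by RM sufficient condition.

0.5328


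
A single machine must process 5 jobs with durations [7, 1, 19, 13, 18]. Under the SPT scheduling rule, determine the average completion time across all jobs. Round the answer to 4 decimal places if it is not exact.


Sort jobs by processing time (SPT order): [1, 7, 13, 18, 19]
Compute completion times sequentially:
  Job 1: processing = 1, completes at 1
  Job 2: processing = 7, completes at 8
  Job 3: processing = 13, completes at 21
  Job 4: processing = 18, completes at 39
  Job 5: processing = 19, completes at 58
Sum of completion times = 127
Average completion time = 127/5 = 25.4

25.4


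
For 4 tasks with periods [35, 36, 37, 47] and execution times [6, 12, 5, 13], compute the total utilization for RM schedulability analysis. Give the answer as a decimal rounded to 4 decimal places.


Compute individual utilizations (exact fractions):
  Task 1: C/T = 6/35 (approx. 0.1714)
  Task 2: C/T = 12/36 = 1/3 (approx. 0.3333)
  Task 3: C/T = 5/37 (approx. 0.1351)
  Task 4: C/T = 13/47 (approx. 0.2766)
Total utilization U = 6/35 + 1/3 + 5/37 + 13/47 = 167347/182595
Rounded to 4 decimal places: U = 0.9165
RM (Liu & Layland) bound for 4 tasks = 0.756828; compare with U = 167347/182595 (approx. 0.916493)
bound < U <= 1, so the RM sufficient condition is not met (inconclusive; an exact test such as response-time analysis is needed).

0.9165


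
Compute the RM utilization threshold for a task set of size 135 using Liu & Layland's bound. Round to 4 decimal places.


Compute 2^(1/135) = 1.0051476273
Subtract 1: 1.0051476273 - 1 = 0.0051476273
Multiply by n: 135 * 0.0051476273 = 0.6949296855
Round to 4 dp: 0.6949

0.6949


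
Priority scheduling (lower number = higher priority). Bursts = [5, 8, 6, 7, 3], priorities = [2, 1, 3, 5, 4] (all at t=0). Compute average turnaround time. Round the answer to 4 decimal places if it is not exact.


Sort by priority (ascending = highest first):
Order: [(1, 8), (2, 5), (3, 6), (4, 3), (5, 7)]
Completion times:
  Priority 1, burst=8, C=8
  Priority 2, burst=5, C=13
  Priority 3, burst=6, C=19
  Priority 4, burst=3, C=22
  Priority 5, burst=7, C=29
Average turnaround = 91/5 = 18.2

18.2


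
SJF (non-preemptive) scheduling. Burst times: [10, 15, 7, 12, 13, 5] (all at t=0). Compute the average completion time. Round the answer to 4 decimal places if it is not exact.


SJF order (ascending): [5, 7, 10, 12, 13, 15]
Completion times:
  Job 1: burst=5, C=5
  Job 2: burst=7, C=12
  Job 3: burst=10, C=22
  Job 4: burst=12, C=34
  Job 5: burst=13, C=47
  Job 6: burst=15, C=62
Average completion = 182/6 = 30.3333

30.3333


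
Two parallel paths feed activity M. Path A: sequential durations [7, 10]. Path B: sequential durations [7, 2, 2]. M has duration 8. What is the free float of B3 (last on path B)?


ES(B3) = sum of predecessors on chain B = 9
EF(B3) = ES + duration = 9 + 2 = 11
Successor of B3 is M. ES(M) = max(sum(A), sum(B)) = max(17, 11) = 17
Free float = ES(successor) - EF(current) = 17 - 11 = 6

6


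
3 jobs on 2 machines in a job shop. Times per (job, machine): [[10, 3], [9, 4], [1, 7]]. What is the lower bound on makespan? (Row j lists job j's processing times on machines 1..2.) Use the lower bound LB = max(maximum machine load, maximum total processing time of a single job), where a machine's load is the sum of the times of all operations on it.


Machine loads:
  Machine 1: 10 + 9 + 1 = 20
  Machine 2: 3 + 4 + 7 = 14
Max machine load = 20
Job totals:
  Job 1: 13
  Job 2: 13
  Job 3: 8
Max job total = 13
Lower bound = max(20, 13) = 20

20
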